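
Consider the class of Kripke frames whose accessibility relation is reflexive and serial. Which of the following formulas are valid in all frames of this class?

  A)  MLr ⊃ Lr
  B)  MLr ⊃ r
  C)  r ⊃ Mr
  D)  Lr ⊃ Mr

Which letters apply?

(A) MLr ⊃ Lr is the dual of axiom 5; it is valid on a frame exactly when R is euclidean. Such an R need not be euclidean, so not valid.
(B) MLr ⊃ r is the dual of axiom B, which corresponds to symmetry. Such an R need not be symmetric — not valid.
(C) the dual of axiom T: valid iff R is reflexive. Every such R is reflexive — valid.
(D) Lr ⊃ Mr (axiom D) characterises the serial frames. Every such R is serial — valid.

C, D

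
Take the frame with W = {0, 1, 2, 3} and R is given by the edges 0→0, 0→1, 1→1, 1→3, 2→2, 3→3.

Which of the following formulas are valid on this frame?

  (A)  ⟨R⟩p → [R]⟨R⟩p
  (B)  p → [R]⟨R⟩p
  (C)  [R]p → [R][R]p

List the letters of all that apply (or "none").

none

R is not symmetric: 0 R 1 but not 1 R 0.
R is not transitive: 0 R 1 and 1 R 3 but not 0 R 3.
R is not euclidean: 0 R 1 and 0 R 0 but not 1 R 0.
(A) ⟨R⟩p → [R]⟨R⟩p is axiom 5; it is valid on a frame exactly when R is euclidean. R is not euclidean, so not valid.
(B) p → [R]⟨R⟩p is axiom B; it is valid on a frame exactly when R is symmetric. R is not symmetric, so not valid.
(C) [R]p → [R][R]p is axiom 4, which corresponds to transitivity. R is not transitive — not valid.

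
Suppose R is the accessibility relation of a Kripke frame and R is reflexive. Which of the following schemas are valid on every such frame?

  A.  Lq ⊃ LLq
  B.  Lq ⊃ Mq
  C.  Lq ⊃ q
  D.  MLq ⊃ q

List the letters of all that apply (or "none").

A reflexive relation is serial.
(A) Lq ⊃ LLq (axiom 4) characterises the transitive frames. Such an R need not be transitive — not valid.
(B) Lq ⊃ Mq (axiom D) characterises the serial frames. Every such R is serial — valid.
(C) Lq ⊃ q is axiom T, which corresponds to reflexivity. Every such R is reflexive — valid.
(D) MLq ⊃ q is the dual of axiom B, which corresponds to symmetry. Such an R need not be symmetric — not valid.

B, C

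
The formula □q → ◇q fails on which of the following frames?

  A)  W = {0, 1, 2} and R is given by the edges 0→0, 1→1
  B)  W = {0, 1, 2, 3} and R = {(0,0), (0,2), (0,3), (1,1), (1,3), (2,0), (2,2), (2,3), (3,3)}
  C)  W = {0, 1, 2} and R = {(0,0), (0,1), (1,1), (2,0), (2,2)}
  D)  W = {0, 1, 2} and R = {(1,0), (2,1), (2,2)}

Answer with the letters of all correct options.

The schema □q → ◇q is axiom D; it is valid on a frame iff R is serial.
(A) R is not serial (2 has no R-successor), so the schema fails here.
(B) R is serial (every world has an R-successor), so the schema is valid here.
(C) R is serial (every world has an R-successor), so the schema is valid here.
(D) R is not serial (0 has no R-successor), so the schema fails here.

A, D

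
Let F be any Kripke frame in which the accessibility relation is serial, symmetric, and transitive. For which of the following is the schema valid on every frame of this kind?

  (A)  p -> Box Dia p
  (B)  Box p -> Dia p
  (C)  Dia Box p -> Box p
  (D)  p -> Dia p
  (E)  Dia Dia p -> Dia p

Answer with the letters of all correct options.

A serial symmetric transitive relation is reflexive (take any v with uRv; symmetry gives vRu and transitivity gives uRu), hence an equivalence relation.
(A) p -> Box Dia p (axiom B) characterises the symmetric frames. Every such R is symmetric — valid.
(B) Box p -> Dia p (axiom D) characterises the serial frames. Every such R is serial — valid.
(C) Dia Box p -> Box p (the dual of axiom 5) characterises the euclidean frames. Every such R is euclidean — valid.
(D) p -> Dia p (the dual of axiom T) characterises the reflexive frames. Every such R is reflexive — valid.
(E) Dia Dia p -> Dia p is the dual of axiom 4; it is valid on a frame exactly when R is transitive. Every such R is transitive, so valid.

A, B, C, D, E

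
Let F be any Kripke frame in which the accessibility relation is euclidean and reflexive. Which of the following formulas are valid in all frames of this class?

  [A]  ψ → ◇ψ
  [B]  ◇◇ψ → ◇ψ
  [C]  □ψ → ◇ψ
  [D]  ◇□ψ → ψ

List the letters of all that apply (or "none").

A, B, C, D

A reflexive euclidean relation is also symmetric (from wRw and wRv the euclidean condition gives vRw) and hence transitive; it is an equivalence relation.
(A) ψ → ◇ψ is the dual of axiom T; it is valid on a frame exactly when R is reflexive. Every such R is reflexive, so valid.
(B) ◇◇ψ → ◇ψ (the dual of axiom 4) characterises the transitive frames. Every such R is transitive — valid.
(C) □ψ → ◇ψ is axiom D; it is valid on a frame exactly when R is serial. Every such R is serial, so valid.
(D) ◇□ψ → ψ (the dual of axiom B) characterises the symmetric frames. Every such R is symmetric — valid.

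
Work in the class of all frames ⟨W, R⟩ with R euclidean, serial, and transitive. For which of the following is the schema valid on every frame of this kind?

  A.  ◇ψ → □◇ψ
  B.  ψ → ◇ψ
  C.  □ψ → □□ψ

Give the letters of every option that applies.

(A) ◇ψ → □◇ψ (axiom 5) characterises the euclidean frames. Every such R is euclidean — valid.
(B) ψ → ◇ψ is the dual of axiom T; it is valid on a frame exactly when R is reflexive. Such an R need not be reflexive, so not valid.
(C) □ψ → □□ψ is axiom 4; it is valid on a frame exactly when R is transitive. Every such R is transitive, so valid.

A, C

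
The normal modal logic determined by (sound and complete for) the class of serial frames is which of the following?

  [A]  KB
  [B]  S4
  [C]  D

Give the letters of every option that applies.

C

(A) KB is determined by the class of symmetric frames.
(B) S4 is determined by the class of reflexive and transitive frames.
(C) D is determined by exactly this class.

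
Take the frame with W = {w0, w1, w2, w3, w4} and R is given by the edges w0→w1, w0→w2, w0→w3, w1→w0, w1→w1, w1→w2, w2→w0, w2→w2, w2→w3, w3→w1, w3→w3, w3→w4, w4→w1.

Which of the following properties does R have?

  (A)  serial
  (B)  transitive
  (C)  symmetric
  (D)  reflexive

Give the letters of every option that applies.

A

(A) serial: every world has an R-successor.
(B) not transitive: w0 R w1 and w1 R w0 but not w0 R w0.
(C) not symmetric: w0 R w3 but not w3 R w0.
(D) not reflexive: not w0 R w0.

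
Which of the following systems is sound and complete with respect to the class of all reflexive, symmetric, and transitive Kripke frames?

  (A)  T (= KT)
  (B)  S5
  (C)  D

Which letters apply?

B

(A) T (= KT) is determined by the class of reflexive frames.
(B) S5 is determined by exactly this class.
(C) D is determined by the class of serial frames.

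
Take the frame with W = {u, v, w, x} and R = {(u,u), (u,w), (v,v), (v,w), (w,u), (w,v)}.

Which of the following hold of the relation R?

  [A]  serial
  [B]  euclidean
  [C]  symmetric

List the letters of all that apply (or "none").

C

(A) not serial: x has no R-successor.
(B) not euclidean: w R u and w R v but not u R v.
(C) symmetric: every R-edge is matched by its reverse.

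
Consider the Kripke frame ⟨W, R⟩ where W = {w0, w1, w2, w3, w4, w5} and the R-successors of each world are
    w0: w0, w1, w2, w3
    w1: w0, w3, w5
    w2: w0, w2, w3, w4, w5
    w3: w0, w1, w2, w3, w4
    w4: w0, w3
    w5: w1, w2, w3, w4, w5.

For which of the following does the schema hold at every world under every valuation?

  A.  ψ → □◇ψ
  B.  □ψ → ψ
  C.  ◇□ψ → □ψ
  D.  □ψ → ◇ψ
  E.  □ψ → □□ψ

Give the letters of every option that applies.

D

R is not reflexive: not w1 R w1.
R is not symmetric: w2 R w4 but not w4 R w2.
R is not transitive: w0 R w1 and w1 R w5 but not w0 R w5.
R is not euclidean: w0 R w1 and w0 R w2 but not w1 R w2.
R is serial: every world has an R-successor.
(A) ψ → □◇ψ is axiom B, which corresponds to symmetry. R is not symmetric — not valid.
(B) axiom T: valid iff R is reflexive. R is not reflexive — not valid.
(C) ◇□ψ → □ψ (the dual of axiom 5) characterises the euclidean frames. R is not euclidean — not valid.
(D) axiom D: valid iff R is serial. R is serial — valid.
(E) □ψ → □□ψ (axiom 4) characterises the transitive frames. R is not transitive — not valid.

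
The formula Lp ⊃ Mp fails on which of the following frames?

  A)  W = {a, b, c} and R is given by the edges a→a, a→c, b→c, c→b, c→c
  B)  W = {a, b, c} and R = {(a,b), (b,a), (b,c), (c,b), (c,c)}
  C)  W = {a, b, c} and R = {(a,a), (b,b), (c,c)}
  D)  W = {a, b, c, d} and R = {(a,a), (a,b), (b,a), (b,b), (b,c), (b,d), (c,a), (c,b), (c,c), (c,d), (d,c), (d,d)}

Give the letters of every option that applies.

none

The schema Lp ⊃ Mp is axiom D; it is valid on a frame iff R is serial.
(A) R is serial (every world has an R-successor), so the schema is valid here.
(B) R is serial (every world has an R-successor), so the schema is valid here.
(C) R is serial (every world has an R-successor), so the schema is valid here.
(D) R is serial (every world has an R-successor), so the schema is valid here.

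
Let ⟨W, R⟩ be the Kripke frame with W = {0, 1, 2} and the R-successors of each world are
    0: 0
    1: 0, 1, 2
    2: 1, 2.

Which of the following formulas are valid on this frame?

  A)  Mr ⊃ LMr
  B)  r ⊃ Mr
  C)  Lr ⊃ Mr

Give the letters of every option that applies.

R is reflexive: each world relates to itself.
R is not euclidean: 1 R 0 and 1 R 1 but not 0 R 1.
R is serial: every world has an R-successor.
(A) axiom 5: valid iff R is euclidean. R is not euclidean — not valid.
(B) the dual of axiom T: valid iff R is reflexive. R is reflexive — valid.
(C) Lr ⊃ Mr is axiom D, which corresponds to seriality. R is serial — valid.

B, C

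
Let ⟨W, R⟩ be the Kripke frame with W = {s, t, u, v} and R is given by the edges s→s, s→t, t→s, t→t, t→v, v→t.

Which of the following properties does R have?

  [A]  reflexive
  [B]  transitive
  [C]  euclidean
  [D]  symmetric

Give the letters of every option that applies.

D

(A) not reflexive: not u R u.
(B) not transitive: s R t and t R v but not s R v.
(C) not euclidean: t R s and t R v but not s R v.
(D) symmetric: every R-edge is matched by its reverse.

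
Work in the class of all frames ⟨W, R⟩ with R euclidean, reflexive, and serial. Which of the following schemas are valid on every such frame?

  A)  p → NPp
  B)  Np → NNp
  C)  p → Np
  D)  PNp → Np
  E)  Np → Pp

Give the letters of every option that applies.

A relation that is euclidean, reflexive, and serial is also symmetric and transitive.
(A) axiom B: valid iff R is symmetric. Every such R is symmetric — valid.
(B) Np → NNp is axiom 4; it is valid on a frame exactly when R is transitive. Every such R is transitive, so valid.
(C) p → Np is equivalent to ◇p→p; it holds exactly when R ⊆ identity. Such an R need not be a subset of the identity — not valid.
(D) PNp → Np (the dual of axiom 5) characterises the euclidean frames. Every such R is euclidean — valid.
(E) Np → Pp (axiom D) characterises the serial frames. Every such R is serial — valid.

A, B, D, E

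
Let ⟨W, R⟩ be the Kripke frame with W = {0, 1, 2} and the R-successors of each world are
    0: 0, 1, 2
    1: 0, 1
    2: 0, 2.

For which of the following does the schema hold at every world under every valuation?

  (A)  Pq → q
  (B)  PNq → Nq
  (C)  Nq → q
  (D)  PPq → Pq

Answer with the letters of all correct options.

C

R is reflexive: each world relates to itself.
R is not transitive: 1 R 0 and 0 R 2 but not 1 R 2.
R is not euclidean: 0 R 1 and 0 R 2 but not 1 R 2.
R is not a subset of the identity: 0 R 1 with 0 ≠ 1.
(A) Pq → q is valid only on frames where every R-edge is a self-loop. Here R ⊄ identity — not valid.
(B) PNq → Nq is the dual of axiom 5; it is valid on a frame exactly when R is euclidean. R is not euclidean, so not valid.
(C) axiom T: valid iff R is reflexive. R is reflexive — valid.
(D) PPq → Pq is the dual of axiom 4, which corresponds to transitivity. R is not transitive — not valid.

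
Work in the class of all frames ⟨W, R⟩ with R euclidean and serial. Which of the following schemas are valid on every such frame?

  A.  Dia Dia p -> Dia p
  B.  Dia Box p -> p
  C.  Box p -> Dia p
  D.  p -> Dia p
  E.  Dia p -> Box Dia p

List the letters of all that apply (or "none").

(A) Dia Dia p -> Dia p is the dual of axiom 4; it is valid on a frame exactly when R is transitive. Such an R need not be transitive, so not valid.
(B) Dia Box p -> p is the dual of axiom B; it is valid on a frame exactly when R is symmetric. Such an R need not be symmetric, so not valid.
(C) Box p -> Dia p is axiom D; it is valid on a frame exactly when R is serial. Every such R is serial, so valid.
(D) p -> Dia p is the dual of axiom T, which corresponds to reflexivity. Such an R need not be reflexive — not valid.
(E) Dia p -> Box Dia p (axiom 5) characterises the euclidean frames. Every such R is euclidean — valid.

C, E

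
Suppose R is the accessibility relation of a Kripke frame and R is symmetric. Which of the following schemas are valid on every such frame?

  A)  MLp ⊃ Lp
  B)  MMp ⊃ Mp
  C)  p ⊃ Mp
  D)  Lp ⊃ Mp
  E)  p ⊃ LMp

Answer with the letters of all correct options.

(A) MLp ⊃ Lp (the dual of axiom 5) characterises the euclidean frames. Such an R need not be euclidean — not valid.
(B) the dual of axiom 4: valid iff R is transitive. Such an R need not be transitive — not valid.
(C) p ⊃ Mp is the dual of axiom T, which corresponds to reflexivity. Such an R need not be reflexive — not valid.
(D) axiom D: valid iff R is serial. Such an R need not be serial — not valid.
(E) p ⊃ LMp is axiom B; it is valid on a frame exactly when R is symmetric. Every such R is symmetric, so valid.

E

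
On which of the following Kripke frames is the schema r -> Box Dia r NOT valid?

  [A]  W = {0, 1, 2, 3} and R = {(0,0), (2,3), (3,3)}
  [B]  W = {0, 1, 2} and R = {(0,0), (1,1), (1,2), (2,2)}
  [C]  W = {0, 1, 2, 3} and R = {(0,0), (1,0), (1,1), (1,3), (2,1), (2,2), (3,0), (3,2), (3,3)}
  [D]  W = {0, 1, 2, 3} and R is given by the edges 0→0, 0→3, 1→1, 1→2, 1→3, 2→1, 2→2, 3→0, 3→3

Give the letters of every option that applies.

The schema r -> Box Dia r is axiom B; it is valid on a frame iff R is symmetric.
(A) R is not symmetric (2 R 3 but not 3 R 2), so the schema fails here.
(B) R is not symmetric (1 R 2 but not 2 R 1), so the schema fails here.
(C) R is not symmetric (1 R 0 but not 0 R 1), so the schema fails here.
(D) R is not symmetric (1 R 3 but not 3 R 1), so the schema fails here.

A, B, C, D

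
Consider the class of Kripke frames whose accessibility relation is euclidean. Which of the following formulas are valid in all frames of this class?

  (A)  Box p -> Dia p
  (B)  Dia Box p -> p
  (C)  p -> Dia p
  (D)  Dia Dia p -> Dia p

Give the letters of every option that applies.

(A) axiom D: valid iff R is serial. Such an R need not be serial — not valid.
(B) Dia Box p -> p is the dual of axiom B; it is valid on a frame exactly when R is symmetric. Such an R need not be symmetric, so not valid.
(C) p -> Dia p is the dual of axiom T, which corresponds to reflexivity. Such an R need not be reflexive — not valid.
(D) Dia Dia p -> Dia p (the dual of axiom 4) characterises the transitive frames. Such an R need not be transitive — not valid.

none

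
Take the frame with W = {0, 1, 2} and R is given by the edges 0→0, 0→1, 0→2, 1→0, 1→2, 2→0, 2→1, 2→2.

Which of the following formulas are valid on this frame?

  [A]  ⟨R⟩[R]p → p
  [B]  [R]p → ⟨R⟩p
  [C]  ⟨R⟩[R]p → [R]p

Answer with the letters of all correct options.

R is symmetric: every R-edge is matched by its reverse.
R is not euclidean: 0 R 1 and 0 R 1 but not 1 R 1.
R is serial: every world has an R-successor.
(A) ⟨R⟩[R]p → p is the dual of axiom B, which corresponds to symmetry. R is symmetric — valid.
(B) axiom D: valid iff R is serial. R is serial — valid.
(C) the dual of axiom 5: valid iff R is euclidean. R is not euclidean — not valid.

A, B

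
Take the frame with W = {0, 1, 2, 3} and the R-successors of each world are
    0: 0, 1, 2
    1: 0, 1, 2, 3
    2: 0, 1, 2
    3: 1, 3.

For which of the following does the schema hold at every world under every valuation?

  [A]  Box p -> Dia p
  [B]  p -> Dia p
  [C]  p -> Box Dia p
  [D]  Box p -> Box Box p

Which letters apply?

R is reflexive: each world relates to itself.
R is symmetric: every R-edge is matched by its reverse.
R is not transitive: 0 R 1 and 1 R 3 but not 0 R 3.
R is serial: every world has an R-successor.
(A) Box p -> Dia p is axiom D, which corresponds to seriality. R is serial — valid.
(B) p -> Dia p is the dual of axiom T; it is valid on a frame exactly when R is reflexive. R is reflexive, so valid.
(C) axiom B: valid iff R is symmetric. R is symmetric — valid.
(D) Box p -> Box Box p is axiom 4; it is valid on a frame exactly when R is transitive. R is not transitive, so not valid.

A, B, C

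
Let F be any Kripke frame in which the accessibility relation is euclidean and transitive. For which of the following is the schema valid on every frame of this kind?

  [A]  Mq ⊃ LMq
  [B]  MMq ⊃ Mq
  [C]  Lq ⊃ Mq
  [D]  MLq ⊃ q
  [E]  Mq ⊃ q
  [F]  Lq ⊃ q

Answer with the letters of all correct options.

A, B

(A) axiom 5: valid iff R is euclidean. Every such R is euclidean — valid.
(B) MMq ⊃ Mq is the dual of axiom 4; it is valid on a frame exactly when R is transitive. Every such R is transitive, so valid.
(C) axiom D: valid iff R is serial. Such an R need not be serial — not valid.
(D) the dual of axiom B: valid iff R is symmetric. Such an R need not be symmetric — not valid.
(E) Mq ⊃ q (the converse of T) corresponds to R being a subset of the identity. Such an R need not be a subset of the identity, so not valid.
(F) Lq ⊃ q (axiom T) characterises the reflexive frames. Such an R need not be reflexive — not valid.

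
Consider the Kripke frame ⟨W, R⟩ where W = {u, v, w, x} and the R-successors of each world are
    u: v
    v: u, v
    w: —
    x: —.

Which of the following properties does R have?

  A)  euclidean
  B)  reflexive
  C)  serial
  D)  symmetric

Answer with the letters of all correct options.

(A) not euclidean: v R u and v R u but not u R u.
(B) not reflexive: not u R u.
(C) not serial: w has no R-successor.
(D) symmetric: every R-edge is matched by its reverse.

D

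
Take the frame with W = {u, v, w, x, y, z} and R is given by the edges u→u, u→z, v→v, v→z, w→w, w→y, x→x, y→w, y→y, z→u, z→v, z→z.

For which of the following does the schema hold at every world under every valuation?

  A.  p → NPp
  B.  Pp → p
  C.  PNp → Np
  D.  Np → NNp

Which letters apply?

R is symmetric: every R-edge is matched by its reverse.
R is not transitive: u R z and z R v but not u R v.
R is not euclidean: z R u and z R v but not u R v.
R is not a subset of the identity: u R z with u ≠ z.
(A) axiom B: valid iff R is symmetric. R is symmetric — valid.
(B) Pp → p is the converse of T; it holds exactly when R ⊆ identity. Here R ⊄ identity — not valid.
(C) PNp → Np (the dual of axiom 5) characterises the euclidean frames. R is not euclidean — not valid.
(D) Np → NNp is axiom 4, which corresponds to transitivity. R is not transitive — not valid.

A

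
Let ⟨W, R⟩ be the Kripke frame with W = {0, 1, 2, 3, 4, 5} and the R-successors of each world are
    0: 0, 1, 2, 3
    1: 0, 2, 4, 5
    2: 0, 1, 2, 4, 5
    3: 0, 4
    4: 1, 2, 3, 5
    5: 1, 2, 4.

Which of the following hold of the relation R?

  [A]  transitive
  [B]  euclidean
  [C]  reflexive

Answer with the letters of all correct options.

none

(A) not transitive: 0 R 1 and 1 R 4 but not 0 R 4.
(B) not euclidean: 0 R 1 and 0 R 3 but not 1 R 3.
(C) not reflexive: not 1 R 1.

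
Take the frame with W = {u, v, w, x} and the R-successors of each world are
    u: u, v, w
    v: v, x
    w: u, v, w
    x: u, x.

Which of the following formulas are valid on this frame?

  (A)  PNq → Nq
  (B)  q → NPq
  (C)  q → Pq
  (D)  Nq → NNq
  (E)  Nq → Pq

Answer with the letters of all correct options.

C, E

R is reflexive: each world relates to itself.
R is not symmetric: u R v but not v R u.
R is not transitive: u R v and v R x but not u R x.
R is not euclidean: u R v and u R u but not v R u.
R is serial: every world has an R-successor.
(A) PNq → Nq (the dual of axiom 5) characterises the euclidean frames. R is not euclidean — not valid.
(B) axiom B: valid iff R is symmetric. R is not symmetric — not valid.
(C) the dual of axiom T: valid iff R is reflexive. R is reflexive — valid.
(D) Nq → NNq (axiom 4) characterises the transitive frames. R is not transitive — not valid.
(E) axiom D: valid iff R is serial. R is serial — valid.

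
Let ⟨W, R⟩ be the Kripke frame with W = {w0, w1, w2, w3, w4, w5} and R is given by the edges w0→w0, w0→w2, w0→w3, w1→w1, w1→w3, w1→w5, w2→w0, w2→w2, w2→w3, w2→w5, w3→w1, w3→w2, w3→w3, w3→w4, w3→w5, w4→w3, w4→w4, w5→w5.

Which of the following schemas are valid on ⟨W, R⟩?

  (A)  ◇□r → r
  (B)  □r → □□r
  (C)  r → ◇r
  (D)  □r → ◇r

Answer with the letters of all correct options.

C, D

R is reflexive: each world relates to itself.
R is not symmetric: w0 R w3 but not w3 R w0.
R is not transitive: w0 R w2 and w2 R w5 but not w0 R w5.
R is serial: every world has an R-successor.
(A) ◇□r → r is the dual of axiom B; it is valid on a frame exactly when R is symmetric. R is not symmetric, so not valid.
(B) axiom 4: valid iff R is transitive. R is not transitive — not valid.
(C) r → ◇r is the dual of axiom T, which corresponds to reflexivity. R is reflexive — valid.
(D) □r → ◇r is axiom D, which corresponds to seriality. R is serial — valid.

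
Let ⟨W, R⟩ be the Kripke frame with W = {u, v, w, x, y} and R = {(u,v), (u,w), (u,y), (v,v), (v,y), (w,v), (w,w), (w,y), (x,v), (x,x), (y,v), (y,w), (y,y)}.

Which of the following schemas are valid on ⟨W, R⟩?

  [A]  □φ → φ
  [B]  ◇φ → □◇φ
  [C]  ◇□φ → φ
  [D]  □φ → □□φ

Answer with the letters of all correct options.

none

R is not reflexive: not u R u.
R is not symmetric: u R v but not v R u.
R is not transitive: v R y and y R w but not v R w.
R is not euclidean: u R v and u R w but not v R w.
(A) □φ → φ is axiom T, which corresponds to reflexivity. R is not reflexive — not valid.
(B) ◇φ → □◇φ is axiom 5, which corresponds to the euclidean property. R is not euclidean — not valid.
(C) the dual of axiom B: valid iff R is symmetric. R is not symmetric — not valid.
(D) axiom 4: valid iff R is transitive. R is not transitive — not valid.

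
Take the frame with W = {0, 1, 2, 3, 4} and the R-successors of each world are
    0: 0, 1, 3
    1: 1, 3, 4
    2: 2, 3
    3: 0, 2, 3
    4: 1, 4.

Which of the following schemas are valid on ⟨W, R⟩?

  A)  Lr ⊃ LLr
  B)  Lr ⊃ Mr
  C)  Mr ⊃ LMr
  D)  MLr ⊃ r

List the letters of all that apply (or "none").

B

R is not symmetric: 0 R 1 but not 1 R 0.
R is not transitive: 0 R 1 and 1 R 4 but not 0 R 4.
R is not euclidean: 0 R 1 and 0 R 0 but not 1 R 0.
R is serial: every world has an R-successor.
(A) Lr ⊃ LLr is axiom 4, which corresponds to transitivity. R is not transitive — not valid.
(B) axiom D: valid iff R is serial. R is serial — valid.
(C) axiom 5: valid iff R is euclidean. R is not euclidean — not valid.
(D) the dual of axiom B: valid iff R is symmetric. R is not symmetric — not valid.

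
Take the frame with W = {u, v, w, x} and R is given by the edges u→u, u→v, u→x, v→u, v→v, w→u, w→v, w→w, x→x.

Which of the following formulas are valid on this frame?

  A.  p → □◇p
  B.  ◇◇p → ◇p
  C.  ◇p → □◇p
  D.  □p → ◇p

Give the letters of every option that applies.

D

R is not symmetric: u R x but not x R u.
R is not transitive: v R u and u R x but not v R x.
R is not euclidean: u R v and u R x but not v R x.
R is serial: every world has an R-successor.
(A) p → □◇p (axiom B) characterises the symmetric frames. R is not symmetric — not valid.
(B) ◇◇p → ◇p is the dual of axiom 4, which corresponds to transitivity. R is not transitive — not valid.
(C) ◇p → □◇p is axiom 5, which corresponds to the euclidean property. R is not euclidean — not valid.
(D) □p → ◇p is axiom D; it is valid on a frame exactly when R is serial. R is serial, so valid.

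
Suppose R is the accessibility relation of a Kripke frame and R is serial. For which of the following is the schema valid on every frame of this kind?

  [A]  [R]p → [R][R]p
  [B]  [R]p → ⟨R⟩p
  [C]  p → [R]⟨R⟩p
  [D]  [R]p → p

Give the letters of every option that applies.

B

(A) axiom 4: valid iff R is transitive. Such an R need not be transitive — not valid.
(B) [R]p → ⟨R⟩p is axiom D; it is valid on a frame exactly when R is serial. Every such R is serial, so valid.
(C) axiom B: valid iff R is symmetric. Such an R need not be symmetric — not valid.
(D) [R]p → p (axiom T) characterises the reflexive frames. Such an R need not be reflexive — not valid.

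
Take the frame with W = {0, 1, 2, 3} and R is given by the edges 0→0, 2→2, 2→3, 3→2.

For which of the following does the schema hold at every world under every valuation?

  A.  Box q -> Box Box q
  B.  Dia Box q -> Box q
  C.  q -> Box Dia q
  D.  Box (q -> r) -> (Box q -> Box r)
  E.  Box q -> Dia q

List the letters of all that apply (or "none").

C, D

R is symmetric: every R-edge is matched by its reverse.
R is not transitive: 3 R 2 and 2 R 3 but not 3 R 3.
R is not euclidean: 2 R 3 and 2 R 3 but not 3 R 3.
R is not serial: 1 has no R-successor.
(A) Box q -> Box Box q (axiom 4) characterises the transitive frames. R is not transitive — not valid.
(B) Dia Box q -> Box q is the dual of axiom 5, which corresponds to the euclidean property. R is not euclidean — not valid.
(C) q -> Box Dia q is axiom B; it is valid on a frame exactly when R is symmetric. R is symmetric, so valid.
(D) Box (q -> r) -> (Box q -> Box r) is axiom K, valid on every Kripke frame — valid.
(E) Box q -> Dia q is axiom D; it is valid on a frame exactly when R is serial. R is not serial, so not valid.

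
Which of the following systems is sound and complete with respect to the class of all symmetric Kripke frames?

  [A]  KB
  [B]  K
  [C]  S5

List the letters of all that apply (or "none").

(A) KB is determined by exactly this class.
(B) K is determined by the class of arbitrary frames.
(C) S5 is determined by the class of reflexive, symmetric, and transitive frames.

A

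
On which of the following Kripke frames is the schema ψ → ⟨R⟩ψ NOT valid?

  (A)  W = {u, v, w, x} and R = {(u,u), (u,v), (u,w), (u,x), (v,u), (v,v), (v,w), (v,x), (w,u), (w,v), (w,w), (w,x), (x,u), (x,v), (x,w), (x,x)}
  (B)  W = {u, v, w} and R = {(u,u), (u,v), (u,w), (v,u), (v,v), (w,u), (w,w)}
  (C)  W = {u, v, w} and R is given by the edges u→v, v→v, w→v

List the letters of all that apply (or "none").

The schema ψ → ⟨R⟩ψ is the dual of axiom T; it is valid on a frame iff R is reflexive.
(A) R is reflexive (each world relates to itself), so the schema is valid here.
(B) R is reflexive (each world relates to itself), so the schema is valid here.
(C) R is not reflexive (not u R u), so the schema fails here.

C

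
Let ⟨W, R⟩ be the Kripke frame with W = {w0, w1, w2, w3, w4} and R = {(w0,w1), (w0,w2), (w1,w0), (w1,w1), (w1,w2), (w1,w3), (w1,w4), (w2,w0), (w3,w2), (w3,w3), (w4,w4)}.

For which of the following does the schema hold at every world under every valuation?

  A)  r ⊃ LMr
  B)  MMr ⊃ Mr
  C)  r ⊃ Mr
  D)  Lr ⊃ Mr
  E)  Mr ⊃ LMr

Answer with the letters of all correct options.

D

R is not reflexive: not w0 R w0.
R is not symmetric: w1 R w2 but not w2 R w1.
R is not transitive: w0 R w1 and w1 R w0 but not w0 R w0.
R is not euclidean: w0 R w2 and w0 R w1 but not w2 R w1.
R is serial: every world has an R-successor.
(A) r ⊃ LMr (axiom B) characterises the symmetric frames. R is not symmetric — not valid.
(B) MMr ⊃ Mr (the dual of axiom 4) characterises the transitive frames. R is not transitive — not valid.
(C) r ⊃ Mr is the dual of axiom T; it is valid on a frame exactly when R is reflexive. R is not reflexive, so not valid.
(D) Lr ⊃ Mr is axiom D, which corresponds to seriality. R is serial — valid.
(E) Mr ⊃ LMr (axiom 5) characterises the euclidean frames. R is not euclidean — not valid.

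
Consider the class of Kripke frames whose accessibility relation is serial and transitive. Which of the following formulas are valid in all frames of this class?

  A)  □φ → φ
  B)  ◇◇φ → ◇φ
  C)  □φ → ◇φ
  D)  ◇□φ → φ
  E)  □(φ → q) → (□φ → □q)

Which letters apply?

B, C, E

(A) axiom T: valid iff R is reflexive. Such an R need not be reflexive — not valid.
(B) ◇◇φ → ◇φ is the dual of axiom 4, which corresponds to transitivity. Every such R is transitive — valid.
(C) □φ → ◇φ is axiom D; it is valid on a frame exactly when R is serial. Every such R is serial, so valid.
(D) ◇□φ → φ is the dual of axiom B, which corresponds to symmetry. Such an R need not be symmetric — not valid.
(E) □(φ → q) → (□φ → □q) is the K axiom; it holds on all frames — valid.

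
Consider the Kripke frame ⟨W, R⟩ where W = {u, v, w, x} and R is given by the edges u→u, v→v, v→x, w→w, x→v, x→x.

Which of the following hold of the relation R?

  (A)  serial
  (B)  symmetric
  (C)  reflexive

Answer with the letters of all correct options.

A, B, C

(A) serial: every world has an R-successor.
(B) symmetric: every R-edge is matched by its reverse.
(C) reflexive: each world relates to itself.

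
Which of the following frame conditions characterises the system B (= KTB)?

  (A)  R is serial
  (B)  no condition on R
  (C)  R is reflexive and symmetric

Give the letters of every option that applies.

C

(A) this class determines D, not B (= KTB).
(B) this class determines K, not B (= KTB).
(C) B (= KTB) is sound and complete for exactly this class.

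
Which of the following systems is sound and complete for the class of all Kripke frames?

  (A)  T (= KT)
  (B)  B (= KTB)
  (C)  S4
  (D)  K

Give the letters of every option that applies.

(A) T (= KT) is determined by the class of reflexive frames.
(B) B (= KTB) is determined by the class of reflexive and symmetric frames.
(C) S4 is determined by the class of reflexive and transitive frames.
(D) K is determined by exactly this class.

D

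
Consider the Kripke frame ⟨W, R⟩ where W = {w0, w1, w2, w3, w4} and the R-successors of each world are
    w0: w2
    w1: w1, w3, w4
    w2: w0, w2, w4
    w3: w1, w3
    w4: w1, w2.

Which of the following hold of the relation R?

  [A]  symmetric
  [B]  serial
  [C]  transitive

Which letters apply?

(A) symmetric: every R-edge is matched by its reverse.
(B) serial: every world has an R-successor.
(C) not transitive: w0 R w2 and w2 R w0 but not w0 R w0.

A, B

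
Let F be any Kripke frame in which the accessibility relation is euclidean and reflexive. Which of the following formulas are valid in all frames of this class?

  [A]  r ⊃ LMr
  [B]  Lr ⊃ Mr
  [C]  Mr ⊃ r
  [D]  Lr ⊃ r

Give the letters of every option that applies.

A, B, D

A reflexive euclidean relation is also symmetric (from wRw and wRv the euclidean condition gives vRw) and hence transitive; it is an equivalence relation.
(A) r ⊃ LMr (axiom B) characterises the symmetric frames. Every such R is symmetric — valid.
(B) Lr ⊃ Mr is axiom D; it is valid on a frame exactly when R is serial. Every such R is serial, so valid.
(C) Mr ⊃ r is valid only on frames where every R-edge is a self-loop. Such an R need not be a subset of the identity — not valid.
(D) Lr ⊃ r is axiom T; it is valid on a frame exactly when R is reflexive. Every such R is reflexive, so valid.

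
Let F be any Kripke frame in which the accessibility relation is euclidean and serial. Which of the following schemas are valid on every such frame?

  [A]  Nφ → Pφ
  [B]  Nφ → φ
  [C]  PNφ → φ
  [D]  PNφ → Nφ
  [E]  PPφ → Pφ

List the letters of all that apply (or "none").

(A) Nφ → Pφ is axiom D, which corresponds to seriality. Every such R is serial — valid.
(B) Nφ → φ is axiom T; it is valid on a frame exactly when R is reflexive. Such an R need not be reflexive, so not valid.
(C) PNφ → φ (the dual of axiom B) characterises the symmetric frames. Such an R need not be symmetric — not valid.
(D) PNφ → Nφ (the dual of axiom 5) characterises the euclidean frames. Every such R is euclidean — valid.
(E) PPφ → Pφ (the dual of axiom 4) characterises the transitive frames. Such an R need not be transitive — not valid.

A, D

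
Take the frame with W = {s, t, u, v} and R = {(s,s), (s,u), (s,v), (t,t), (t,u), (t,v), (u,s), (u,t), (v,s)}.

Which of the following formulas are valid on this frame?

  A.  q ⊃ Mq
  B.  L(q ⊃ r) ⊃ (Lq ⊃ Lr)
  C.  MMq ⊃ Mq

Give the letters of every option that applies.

R is not reflexive: not u R u.
R is not transitive: s R u and u R t but not s R t.
(A) q ⊃ Mq (the dual of axiom T) characterises the reflexive frames. R is not reflexive — not valid.
(B) this is just K, valid on every normal frame.
(C) MMq ⊃ Mq (the dual of axiom 4) characterises the transitive frames. R is not transitive — not valid.

B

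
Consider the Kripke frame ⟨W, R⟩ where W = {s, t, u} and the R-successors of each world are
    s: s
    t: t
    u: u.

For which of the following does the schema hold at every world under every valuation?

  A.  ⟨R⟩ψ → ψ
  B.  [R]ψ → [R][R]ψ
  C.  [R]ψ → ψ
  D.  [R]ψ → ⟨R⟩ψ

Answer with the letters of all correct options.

R is reflexive: each world relates to itself.
R is transitive: R is closed under composition.
R is serial: every world has an R-successor.
R is a subset of the identity: every R-edge is a self-loop.
(A) ⟨R⟩ψ → ψ (the converse of T) corresponds to R being a subset of the identity. Here R ⊆ identity, so valid.
(B) axiom 4: valid iff R is transitive. R is transitive — valid.
(C) [R]ψ → ψ is axiom T, which corresponds to reflexivity. R is reflexive — valid.
(D) [R]ψ → ⟨R⟩ψ (axiom D) characterises the serial frames. R is serial — valid.

A, B, C, D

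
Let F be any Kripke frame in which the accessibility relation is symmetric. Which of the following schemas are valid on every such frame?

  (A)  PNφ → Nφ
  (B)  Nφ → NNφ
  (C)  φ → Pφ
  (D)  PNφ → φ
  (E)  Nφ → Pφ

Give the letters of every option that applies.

D

(A) PNφ → Nφ is the dual of axiom 5, which corresponds to the euclidean property. Such an R need not be euclidean — not valid.
(B) Nφ → NNφ is axiom 4; it is valid on a frame exactly when R is transitive. Such an R need not be transitive, so not valid.
(C) φ → Pφ (the dual of axiom T) characterises the reflexive frames. Such an R need not be reflexive — not valid.
(D) PNφ → φ is the dual of axiom B, which corresponds to symmetry. Every such R is symmetric — valid.
(E) axiom D: valid iff R is serial. Such an R need not be serial — not valid.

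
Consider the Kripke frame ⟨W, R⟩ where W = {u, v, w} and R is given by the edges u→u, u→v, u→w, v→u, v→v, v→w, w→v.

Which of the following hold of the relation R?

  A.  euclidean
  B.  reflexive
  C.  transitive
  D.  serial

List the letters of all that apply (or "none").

(A) not euclidean: u R w and u R u but not w R u.
(B) not reflexive: not w R w.
(C) not transitive: w R v and v R u but not w R u.
(D) serial: every world has an R-successor.

D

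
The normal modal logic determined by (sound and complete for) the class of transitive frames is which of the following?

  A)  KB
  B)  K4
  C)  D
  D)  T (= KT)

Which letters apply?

B

(A) KB is determined by the class of symmetric frames.
(B) K4 is determined by exactly this class.
(C) D is determined by the class of serial frames.
(D) T (= KT) is determined by the class of reflexive frames.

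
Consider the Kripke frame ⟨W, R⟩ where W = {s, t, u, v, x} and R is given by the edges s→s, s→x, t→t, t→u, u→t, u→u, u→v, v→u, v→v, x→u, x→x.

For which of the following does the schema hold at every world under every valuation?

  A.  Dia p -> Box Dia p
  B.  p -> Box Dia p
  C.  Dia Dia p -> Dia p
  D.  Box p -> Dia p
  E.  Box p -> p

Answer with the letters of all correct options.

R is reflexive: each world relates to itself.
R is not symmetric: s R x but not x R s.
R is not transitive: s R x and x R u but not s R u.
R is not euclidean: s R x and s R s but not x R s.
R is serial: every world has an R-successor.
(A) Dia p -> Box Dia p (axiom 5) characterises the euclidean frames. R is not euclidean — not valid.
(B) p -> Box Dia p is axiom B; it is valid on a frame exactly when R is symmetric. R is not symmetric, so not valid.
(C) Dia Dia p -> Dia p is the dual of axiom 4, which corresponds to transitivity. R is not transitive — not valid.
(D) Box p -> Dia p is axiom D, which corresponds to seriality. R is serial — valid.
(E) Box p -> p is axiom T, which corresponds to reflexivity. R is reflexive — valid.

D, E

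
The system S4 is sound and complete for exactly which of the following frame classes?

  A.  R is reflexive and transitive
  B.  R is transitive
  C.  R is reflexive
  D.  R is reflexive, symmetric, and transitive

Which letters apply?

(A) S4 is sound and complete for exactly this class.
(B) this class determines K4, not S4.
(C) this class determines T (= KT), not S4.
(D) this class determines S5, not S4.

A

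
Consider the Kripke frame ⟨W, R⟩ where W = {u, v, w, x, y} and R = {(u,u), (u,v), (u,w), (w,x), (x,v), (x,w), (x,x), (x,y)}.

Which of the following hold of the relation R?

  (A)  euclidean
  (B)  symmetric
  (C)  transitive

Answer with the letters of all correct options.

(A) not euclidean: u R v and u R u but not v R u.
(B) not symmetric: u R v but not v R u.
(C) not transitive: u R w and w R x but not u R x.

none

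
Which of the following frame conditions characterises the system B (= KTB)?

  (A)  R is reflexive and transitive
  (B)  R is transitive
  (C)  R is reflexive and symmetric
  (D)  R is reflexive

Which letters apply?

C

(A) this class determines S4, not B (= KTB).
(B) this class determines K4, not B (= KTB).
(C) B (= KTB) is sound and complete for exactly this class.
(D) this class determines T (= KT), not B (= KTB).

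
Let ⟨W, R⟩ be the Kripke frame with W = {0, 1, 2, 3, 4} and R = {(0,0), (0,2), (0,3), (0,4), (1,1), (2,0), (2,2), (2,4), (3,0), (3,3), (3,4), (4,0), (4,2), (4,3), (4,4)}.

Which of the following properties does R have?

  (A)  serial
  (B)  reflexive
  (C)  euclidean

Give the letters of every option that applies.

(A) serial: every world has an R-successor.
(B) reflexive: each world relates to itself.
(C) not euclidean: 0 R 2 and 0 R 3 but not 2 R 3.

A, B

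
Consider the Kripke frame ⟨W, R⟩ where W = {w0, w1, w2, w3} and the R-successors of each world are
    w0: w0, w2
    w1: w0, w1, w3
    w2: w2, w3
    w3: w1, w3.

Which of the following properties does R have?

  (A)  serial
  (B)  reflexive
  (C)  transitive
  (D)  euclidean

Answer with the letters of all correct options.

A, B

(A) serial: every world has an R-successor.
(B) reflexive: each world relates to itself.
(C) not transitive: w0 R w2 and w2 R w3 but not w0 R w3.
(D) not euclidean: w0 R w2 and w0 R w0 but not w2 R w0.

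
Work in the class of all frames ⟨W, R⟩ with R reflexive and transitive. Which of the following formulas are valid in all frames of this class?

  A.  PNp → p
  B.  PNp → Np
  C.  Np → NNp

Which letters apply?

Reflexive relations are serial.
(A) PNp → p is the dual of axiom B, which corresponds to symmetry. Such an R need not be symmetric — not valid.
(B) the dual of axiom 5: valid iff R is euclidean. Such an R need not be euclidean — not valid.
(C) Np → NNp is axiom 4; it is valid on a frame exactly when R is transitive. Every such R is transitive, so valid.

C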